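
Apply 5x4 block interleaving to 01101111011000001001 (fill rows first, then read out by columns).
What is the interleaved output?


Matrix:
  0110
  1111
  0110
  0000
  1001
Read columns: 01001111001110001001

01001111001110001001


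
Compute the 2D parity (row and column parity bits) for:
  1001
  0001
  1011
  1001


Row parities: 0110
Column parities: 1010

Row P: 0110, Col P: 1010, Corner: 0


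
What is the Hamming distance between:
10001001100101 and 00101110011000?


XOR: 10100111111101
Count of 1s: 10

10


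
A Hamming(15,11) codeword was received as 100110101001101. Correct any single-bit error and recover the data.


Syndrome = 0: no error detected

Data: 01011001101 (no errors)


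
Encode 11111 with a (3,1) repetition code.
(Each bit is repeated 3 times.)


Each bit -> 3 copies

111111111111111


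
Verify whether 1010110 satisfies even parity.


Number of 1s: 4

Yes, parity is correct (4 ones)


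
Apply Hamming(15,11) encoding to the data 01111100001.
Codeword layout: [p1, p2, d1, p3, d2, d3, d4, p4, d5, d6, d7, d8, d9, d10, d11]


Parity bits: p1=0, p2=0, p3=0, p4=1

000011111100001


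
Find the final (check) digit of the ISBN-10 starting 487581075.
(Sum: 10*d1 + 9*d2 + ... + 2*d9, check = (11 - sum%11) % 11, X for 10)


Weighted sum: 287
287 mod 11 = 1

Check digit: X


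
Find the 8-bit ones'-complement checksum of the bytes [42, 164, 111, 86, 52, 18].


Sum = 473 mod 256 = 217
Complement = 38

38


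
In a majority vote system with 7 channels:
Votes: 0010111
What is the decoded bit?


Ones: 4 out of 7
Threshold: 4

1 (4/7 voted 1)


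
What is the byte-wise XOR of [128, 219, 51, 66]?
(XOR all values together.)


XOR chain: 128 ^ 219 ^ 51 ^ 66 = 42

42


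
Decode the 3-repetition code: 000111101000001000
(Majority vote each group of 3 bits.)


Groups: 000, 111, 101, 000, 001, 000
Majority votes: 011000

011000


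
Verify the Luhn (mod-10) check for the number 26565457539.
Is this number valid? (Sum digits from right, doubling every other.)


Luhn sum = 56
56 mod 10 = 6

Invalid (Luhn sum mod 10 = 6)


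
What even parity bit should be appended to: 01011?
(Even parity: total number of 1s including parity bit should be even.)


Number of 1s in data: 3
Parity bit: 1

1


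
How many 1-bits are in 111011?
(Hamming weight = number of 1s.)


Counting 1s in 111011

5


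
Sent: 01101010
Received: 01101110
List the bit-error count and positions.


XOR: 00000100

1 error(s) at position(s): 5


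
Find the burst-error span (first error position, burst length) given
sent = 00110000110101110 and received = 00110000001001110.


XOR: 00000000111100000

Burst at position 8, length 4


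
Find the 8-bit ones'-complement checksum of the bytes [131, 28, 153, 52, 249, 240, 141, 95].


Sum = 1089 mod 256 = 65
Complement = 190

190


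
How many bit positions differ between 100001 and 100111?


XOR: 000110
Count of 1s: 2

2


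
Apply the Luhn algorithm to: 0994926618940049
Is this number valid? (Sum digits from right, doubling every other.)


Luhn sum = 82
82 mod 10 = 2

Invalid (Luhn sum mod 10 = 2)


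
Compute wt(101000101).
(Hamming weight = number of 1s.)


Counting 1s in 101000101

4


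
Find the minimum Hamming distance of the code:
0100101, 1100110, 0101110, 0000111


Comparing all pairs, minimum distance: 2
Can detect 1 errors, correct 0 errors

2


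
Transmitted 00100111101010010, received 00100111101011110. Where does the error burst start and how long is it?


XOR: 00000000000001100

Burst at position 13, length 2


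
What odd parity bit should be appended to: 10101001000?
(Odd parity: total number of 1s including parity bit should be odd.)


Number of 1s in data: 4
Parity bit: 1

1


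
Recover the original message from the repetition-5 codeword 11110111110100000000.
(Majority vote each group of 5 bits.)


Groups: 11110, 11111, 01000, 00000
Majority votes: 1100

1100


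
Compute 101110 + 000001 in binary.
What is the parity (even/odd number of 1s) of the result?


101110 = 46
000001 = 1
Sum = 47 = 101111
1s count = 5

odd parity (5 ones in 101111)


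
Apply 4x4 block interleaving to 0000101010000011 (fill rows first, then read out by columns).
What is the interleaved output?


Matrix:
  0000
  1010
  1000
  0011
Read columns: 0110000001010001

0110000001010001


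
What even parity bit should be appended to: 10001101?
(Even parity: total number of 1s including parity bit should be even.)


Number of 1s in data: 4
Parity bit: 0

0


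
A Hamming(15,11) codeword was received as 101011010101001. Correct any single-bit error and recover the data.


Syndrome = 0: no error detected

Data: 11100101001 (no errors)


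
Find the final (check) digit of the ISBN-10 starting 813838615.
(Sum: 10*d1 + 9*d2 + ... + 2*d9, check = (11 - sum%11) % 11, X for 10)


Weighted sum: 264
264 mod 11 = 0

Check digit: 0


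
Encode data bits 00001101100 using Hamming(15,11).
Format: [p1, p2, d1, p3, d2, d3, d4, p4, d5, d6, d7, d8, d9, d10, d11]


Parity bits: p1=0, p2=1, p3=0, p4=0

010000001101100


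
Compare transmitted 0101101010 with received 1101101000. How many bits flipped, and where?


XOR: 1000000010

2 error(s) at position(s): 0, 8


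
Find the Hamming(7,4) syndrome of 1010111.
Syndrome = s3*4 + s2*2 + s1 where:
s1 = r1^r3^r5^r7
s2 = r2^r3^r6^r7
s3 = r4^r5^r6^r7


s1=0, s2=1, s3=1

Syndrome = 6 (error at position 6)


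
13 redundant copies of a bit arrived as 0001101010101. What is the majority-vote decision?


Ones: 6 out of 13
Threshold: 7

0 (6/13 voted 1)


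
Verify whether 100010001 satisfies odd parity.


Number of 1s: 3

Yes, parity is correct (3 ones)


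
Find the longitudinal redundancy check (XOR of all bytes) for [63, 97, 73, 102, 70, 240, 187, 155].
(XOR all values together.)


XOR chain: 63 ^ 97 ^ 73 ^ 102 ^ 70 ^ 240 ^ 187 ^ 155 = 231

231


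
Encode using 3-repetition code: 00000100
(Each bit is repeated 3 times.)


Each bit -> 3 copies

000000000000000111000000


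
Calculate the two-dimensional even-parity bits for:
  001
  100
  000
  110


Row parities: 1100
Column parities: 011

Row P: 1100, Col P: 011, Corner: 0


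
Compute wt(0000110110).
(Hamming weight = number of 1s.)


Counting 1s in 0000110110

4


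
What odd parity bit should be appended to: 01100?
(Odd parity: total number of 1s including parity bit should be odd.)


Number of 1s in data: 2
Parity bit: 1

1


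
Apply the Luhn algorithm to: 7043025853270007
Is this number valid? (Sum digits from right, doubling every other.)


Luhn sum = 49
49 mod 10 = 9

Invalid (Luhn sum mod 10 = 9)


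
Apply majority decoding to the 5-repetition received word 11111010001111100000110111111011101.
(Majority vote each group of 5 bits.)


Groups: 11111, 01000, 11111, 00000, 11011, 11110, 11101
Majority votes: 1010111

1010111


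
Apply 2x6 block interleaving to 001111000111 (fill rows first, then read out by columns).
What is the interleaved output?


Matrix:
  001111
  000111
Read columns: 000010111111

000010111111


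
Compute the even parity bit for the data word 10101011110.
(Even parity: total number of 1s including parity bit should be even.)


Number of 1s in data: 7
Parity bit: 1

1


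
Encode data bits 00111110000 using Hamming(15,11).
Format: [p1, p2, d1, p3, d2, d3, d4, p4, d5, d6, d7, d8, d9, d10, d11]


Parity bits: p1=1, p2=0, p3=0, p4=1

100001111110000


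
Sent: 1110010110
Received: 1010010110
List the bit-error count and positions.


XOR: 0100000000

1 error(s) at position(s): 1


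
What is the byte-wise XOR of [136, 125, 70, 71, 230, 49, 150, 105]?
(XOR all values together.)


XOR chain: 136 ^ 125 ^ 70 ^ 71 ^ 230 ^ 49 ^ 150 ^ 105 = 220

220


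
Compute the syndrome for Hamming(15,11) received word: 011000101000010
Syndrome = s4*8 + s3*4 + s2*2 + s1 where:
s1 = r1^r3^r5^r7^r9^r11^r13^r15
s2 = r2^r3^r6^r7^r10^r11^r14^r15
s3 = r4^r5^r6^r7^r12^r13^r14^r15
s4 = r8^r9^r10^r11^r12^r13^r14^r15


s1=1, s2=0, s3=0, s4=0

Syndrome = 1 (error at position 1)


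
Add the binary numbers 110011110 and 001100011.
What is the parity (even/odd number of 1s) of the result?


110011110 = 414
001100011 = 99
Sum = 513 = 1000000001
1s count = 2

even parity (2 ones in 1000000001)


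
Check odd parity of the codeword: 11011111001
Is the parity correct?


Number of 1s: 8

No, parity error (8 ones)


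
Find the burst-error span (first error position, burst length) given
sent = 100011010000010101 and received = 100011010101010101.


XOR: 000000000101000000

Burst at position 9, length 3


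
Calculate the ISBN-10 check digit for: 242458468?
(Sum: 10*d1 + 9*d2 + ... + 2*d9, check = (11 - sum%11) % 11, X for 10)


Weighted sum: 220
220 mod 11 = 0

Check digit: 0


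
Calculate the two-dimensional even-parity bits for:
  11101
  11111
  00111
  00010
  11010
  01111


Row parities: 011110
Column parities: 10010

Row P: 011110, Col P: 10010, Corner: 0


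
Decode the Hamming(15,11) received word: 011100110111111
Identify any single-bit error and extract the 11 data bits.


Syndrome = 11: error at position 11

Data: 10010101111 (corrected bit 11)


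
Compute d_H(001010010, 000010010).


XOR: 001000000
Count of 1s: 1

1


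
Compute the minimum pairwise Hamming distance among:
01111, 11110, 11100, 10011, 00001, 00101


Comparing all pairs, minimum distance: 1
Can detect 0 errors, correct 0 errors

1


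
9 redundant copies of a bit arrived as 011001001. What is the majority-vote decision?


Ones: 4 out of 9
Threshold: 5

0 (4/9 voted 1)


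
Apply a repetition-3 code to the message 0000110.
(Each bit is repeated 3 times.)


Each bit -> 3 copies

000000000000111111000


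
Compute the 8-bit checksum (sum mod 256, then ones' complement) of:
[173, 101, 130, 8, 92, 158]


Sum = 662 mod 256 = 150
Complement = 105

105


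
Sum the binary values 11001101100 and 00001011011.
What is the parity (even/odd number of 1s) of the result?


11001101100 = 1644
00001011011 = 91
Sum = 1735 = 11011000111
1s count = 7

odd parity (7 ones in 11011000111)


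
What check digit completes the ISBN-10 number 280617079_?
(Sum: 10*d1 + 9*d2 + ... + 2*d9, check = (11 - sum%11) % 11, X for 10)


Weighted sum: 214
214 mod 11 = 5

Check digit: 6


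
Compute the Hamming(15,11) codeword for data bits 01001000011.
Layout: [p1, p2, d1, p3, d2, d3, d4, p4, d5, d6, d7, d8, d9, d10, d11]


Parity bits: p1=1, p2=0, p3=1, p4=1

100110011000011


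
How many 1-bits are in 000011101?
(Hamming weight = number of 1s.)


Counting 1s in 000011101

4


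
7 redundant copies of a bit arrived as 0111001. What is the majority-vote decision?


Ones: 4 out of 7
Threshold: 4

1 (4/7 voted 1)


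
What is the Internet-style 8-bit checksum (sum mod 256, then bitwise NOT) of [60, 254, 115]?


Sum = 429 mod 256 = 173
Complement = 82

82


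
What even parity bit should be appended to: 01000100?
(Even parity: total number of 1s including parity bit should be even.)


Number of 1s in data: 2
Parity bit: 0

0


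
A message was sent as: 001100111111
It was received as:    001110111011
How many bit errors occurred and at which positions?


XOR: 000010000100

2 error(s) at position(s): 4, 9


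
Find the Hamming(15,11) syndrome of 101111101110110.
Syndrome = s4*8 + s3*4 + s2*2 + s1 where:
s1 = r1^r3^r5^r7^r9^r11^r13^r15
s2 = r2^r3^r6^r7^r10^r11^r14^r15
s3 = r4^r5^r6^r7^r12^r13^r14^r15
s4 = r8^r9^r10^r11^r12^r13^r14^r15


s1=1, s2=0, s3=0, s4=1

Syndrome = 9 (error at position 9)


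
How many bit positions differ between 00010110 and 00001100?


XOR: 00011010
Count of 1s: 3

3


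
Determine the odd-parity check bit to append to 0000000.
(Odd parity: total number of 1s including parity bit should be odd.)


Number of 1s in data: 0
Parity bit: 1

1


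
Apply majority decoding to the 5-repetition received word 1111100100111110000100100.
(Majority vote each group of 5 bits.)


Groups: 11111, 00100, 11111, 00001, 00100
Majority votes: 10100

10100


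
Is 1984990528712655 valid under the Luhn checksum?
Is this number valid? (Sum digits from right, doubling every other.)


Luhn sum = 79
79 mod 10 = 9

Invalid (Luhn sum mod 10 = 9)


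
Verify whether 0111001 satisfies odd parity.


Number of 1s: 4

No, parity error (4 ones)


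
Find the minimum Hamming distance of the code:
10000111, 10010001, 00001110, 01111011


Comparing all pairs, minimum distance: 3
Can detect 2 errors, correct 1 errors

3


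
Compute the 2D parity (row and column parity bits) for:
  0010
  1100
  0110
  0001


Row parities: 1001
Column parities: 1001

Row P: 1001, Col P: 1001, Corner: 0


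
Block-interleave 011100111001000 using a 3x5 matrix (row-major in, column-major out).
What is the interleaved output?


Matrix:
  01110
  01110
  01000
Read columns: 000111110110000

000111110110000


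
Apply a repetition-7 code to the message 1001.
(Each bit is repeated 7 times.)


Each bit -> 7 copies

1111111000000000000001111111


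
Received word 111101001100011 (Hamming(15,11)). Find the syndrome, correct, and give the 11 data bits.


Syndrome = 0: no error detected

Data: 10101100011 (no errors)


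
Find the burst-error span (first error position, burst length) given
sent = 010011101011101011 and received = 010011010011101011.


XOR: 000000111000000000

Burst at position 6, length 3


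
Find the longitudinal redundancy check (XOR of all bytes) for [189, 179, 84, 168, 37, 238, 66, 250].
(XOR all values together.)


XOR chain: 189 ^ 179 ^ 84 ^ 168 ^ 37 ^ 238 ^ 66 ^ 250 = 129

129


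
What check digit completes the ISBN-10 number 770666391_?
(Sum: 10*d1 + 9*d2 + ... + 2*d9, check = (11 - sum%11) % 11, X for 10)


Weighted sum: 282
282 mod 11 = 7

Check digit: 4


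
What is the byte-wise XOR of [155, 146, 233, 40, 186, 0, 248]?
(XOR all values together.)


XOR chain: 155 ^ 146 ^ 233 ^ 40 ^ 186 ^ 0 ^ 248 = 138

138


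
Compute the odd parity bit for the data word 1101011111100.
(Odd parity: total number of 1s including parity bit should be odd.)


Number of 1s in data: 9
Parity bit: 0

0


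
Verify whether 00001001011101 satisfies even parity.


Number of 1s: 6

Yes, parity is correct (6 ones)


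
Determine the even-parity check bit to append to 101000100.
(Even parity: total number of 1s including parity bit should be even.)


Number of 1s in data: 3
Parity bit: 1

1


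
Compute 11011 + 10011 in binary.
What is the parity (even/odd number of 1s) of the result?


11011 = 27
10011 = 19
Sum = 46 = 101110
1s count = 4

even parity (4 ones in 101110)


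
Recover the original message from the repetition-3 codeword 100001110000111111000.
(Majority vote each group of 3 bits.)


Groups: 100, 001, 110, 000, 111, 111, 000
Majority votes: 0010110

0010110


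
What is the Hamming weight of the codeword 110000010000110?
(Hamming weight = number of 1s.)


Counting 1s in 110000010000110

5


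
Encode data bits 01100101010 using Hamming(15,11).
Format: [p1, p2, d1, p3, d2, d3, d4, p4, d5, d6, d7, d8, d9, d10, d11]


Parity bits: p1=1, p2=1, p3=0, p4=1

110011010101010


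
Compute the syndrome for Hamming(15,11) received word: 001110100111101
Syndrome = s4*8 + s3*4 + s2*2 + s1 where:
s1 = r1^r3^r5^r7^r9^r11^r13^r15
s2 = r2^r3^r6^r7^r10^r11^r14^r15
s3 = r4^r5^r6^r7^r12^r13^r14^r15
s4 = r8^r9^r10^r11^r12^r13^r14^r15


s1=0, s2=1, s3=0, s4=1

Syndrome = 10 (error at position 10)


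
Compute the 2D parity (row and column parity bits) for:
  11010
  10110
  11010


Row parities: 111
Column parities: 10110

Row P: 111, Col P: 10110, Corner: 1


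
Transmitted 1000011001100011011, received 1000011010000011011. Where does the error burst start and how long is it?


XOR: 0000000011100000000

Burst at position 8, length 3


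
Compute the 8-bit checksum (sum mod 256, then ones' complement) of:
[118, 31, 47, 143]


Sum = 339 mod 256 = 83
Complement = 172

172


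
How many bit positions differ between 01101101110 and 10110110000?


XOR: 11011011110
Count of 1s: 8

8


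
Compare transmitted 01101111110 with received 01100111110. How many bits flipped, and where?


XOR: 00001000000

1 error(s) at position(s): 4


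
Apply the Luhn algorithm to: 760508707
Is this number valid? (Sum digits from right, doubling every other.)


Luhn sum = 32
32 mod 10 = 2

Invalid (Luhn sum mod 10 = 2)


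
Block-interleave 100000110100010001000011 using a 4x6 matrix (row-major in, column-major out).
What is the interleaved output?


Matrix:
  100000
  110100
  010001
  000011
Read columns: 110001100000010000010011

110001100000010000010011


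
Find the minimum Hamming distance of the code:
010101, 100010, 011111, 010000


Comparing all pairs, minimum distance: 2
Can detect 1 errors, correct 0 errors

2


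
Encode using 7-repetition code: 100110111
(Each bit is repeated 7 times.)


Each bit -> 7 copies

111111100000000000000111111111111110000000111111111111111111111


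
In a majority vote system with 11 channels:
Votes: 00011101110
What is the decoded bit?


Ones: 6 out of 11
Threshold: 6

1 (6/11 voted 1)


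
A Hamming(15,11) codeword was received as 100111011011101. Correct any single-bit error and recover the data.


Syndrome = 2: error at position 2

Data: 01101011101 (corrected bit 2)


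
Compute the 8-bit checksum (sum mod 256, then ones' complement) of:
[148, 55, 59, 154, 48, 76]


Sum = 540 mod 256 = 28
Complement = 227

227


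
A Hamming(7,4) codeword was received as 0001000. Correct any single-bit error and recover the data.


Syndrome = 4: error at position 4

Data: 0000 (corrected bit 4)


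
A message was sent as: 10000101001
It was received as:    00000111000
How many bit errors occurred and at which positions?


XOR: 10000010001

3 error(s) at position(s): 0, 6, 10


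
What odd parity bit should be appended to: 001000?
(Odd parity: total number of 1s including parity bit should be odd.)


Number of 1s in data: 1
Parity bit: 0

0


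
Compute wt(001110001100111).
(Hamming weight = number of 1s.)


Counting 1s in 001110001100111

8


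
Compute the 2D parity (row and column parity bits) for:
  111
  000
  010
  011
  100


Row parities: 10101
Column parities: 010

Row P: 10101, Col P: 010, Corner: 1


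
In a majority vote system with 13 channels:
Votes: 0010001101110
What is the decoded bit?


Ones: 6 out of 13
Threshold: 7

0 (6/13 voted 1)


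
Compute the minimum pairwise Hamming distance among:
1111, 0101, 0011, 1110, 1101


Comparing all pairs, minimum distance: 1
Can detect 0 errors, correct 0 errors

1


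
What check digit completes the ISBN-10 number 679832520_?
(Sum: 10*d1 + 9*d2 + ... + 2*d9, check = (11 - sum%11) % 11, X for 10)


Weighted sum: 305
305 mod 11 = 8

Check digit: 3


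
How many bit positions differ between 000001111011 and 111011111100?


XOR: 111010000111
Count of 1s: 7

7


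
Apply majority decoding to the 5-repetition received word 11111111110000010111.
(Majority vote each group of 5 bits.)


Groups: 11111, 11111, 00000, 10111
Majority votes: 1101

1101


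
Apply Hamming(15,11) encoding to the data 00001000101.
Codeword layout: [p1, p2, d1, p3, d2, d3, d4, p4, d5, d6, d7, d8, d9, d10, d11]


Parity bits: p1=1, p2=1, p3=0, p4=1

110000011000101


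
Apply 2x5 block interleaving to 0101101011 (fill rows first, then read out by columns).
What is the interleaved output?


Matrix:
  01011
  01011
Read columns: 0011001111

0011001111


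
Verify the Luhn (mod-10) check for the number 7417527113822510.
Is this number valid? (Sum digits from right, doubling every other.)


Luhn sum = 52
52 mod 10 = 2

Invalid (Luhn sum mod 10 = 2)


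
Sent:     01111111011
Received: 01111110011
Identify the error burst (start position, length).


XOR: 00000001000

Burst at position 7, length 1


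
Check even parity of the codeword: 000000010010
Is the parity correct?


Number of 1s: 2

Yes, parity is correct (2 ones)


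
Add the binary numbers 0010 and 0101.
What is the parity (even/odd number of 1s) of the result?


0010 = 2
0101 = 5
Sum = 7 = 111
1s count = 3

odd parity (3 ones in 111)


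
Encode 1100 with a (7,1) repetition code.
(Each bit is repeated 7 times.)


Each bit -> 7 copies

1111111111111100000000000000


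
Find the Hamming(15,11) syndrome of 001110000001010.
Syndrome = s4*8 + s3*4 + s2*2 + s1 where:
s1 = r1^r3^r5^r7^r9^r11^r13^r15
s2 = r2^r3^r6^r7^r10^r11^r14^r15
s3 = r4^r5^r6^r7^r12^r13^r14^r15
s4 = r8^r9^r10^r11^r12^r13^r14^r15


s1=0, s2=0, s3=0, s4=0

Syndrome = 0 (no error)


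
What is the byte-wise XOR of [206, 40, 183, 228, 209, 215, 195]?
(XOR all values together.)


XOR chain: 206 ^ 40 ^ 183 ^ 228 ^ 209 ^ 215 ^ 195 = 112

112


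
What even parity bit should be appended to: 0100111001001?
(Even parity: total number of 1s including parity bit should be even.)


Number of 1s in data: 6
Parity bit: 0

0


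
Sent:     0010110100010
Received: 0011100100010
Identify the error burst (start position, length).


XOR: 0001010000000

Burst at position 3, length 3


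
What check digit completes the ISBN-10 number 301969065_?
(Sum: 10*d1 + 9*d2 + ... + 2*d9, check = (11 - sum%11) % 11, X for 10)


Weighted sum: 210
210 mod 11 = 1

Check digit: X


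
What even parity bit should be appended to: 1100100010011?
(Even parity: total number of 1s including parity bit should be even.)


Number of 1s in data: 6
Parity bit: 0

0


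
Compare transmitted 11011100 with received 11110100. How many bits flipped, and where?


XOR: 00101000

2 error(s) at position(s): 2, 4


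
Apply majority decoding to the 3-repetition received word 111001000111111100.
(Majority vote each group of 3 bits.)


Groups: 111, 001, 000, 111, 111, 100
Majority votes: 100110

100110


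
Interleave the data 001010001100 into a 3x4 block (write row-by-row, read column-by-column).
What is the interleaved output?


Matrix:
  0010
  1000
  1100
Read columns: 011001100000

011001100000


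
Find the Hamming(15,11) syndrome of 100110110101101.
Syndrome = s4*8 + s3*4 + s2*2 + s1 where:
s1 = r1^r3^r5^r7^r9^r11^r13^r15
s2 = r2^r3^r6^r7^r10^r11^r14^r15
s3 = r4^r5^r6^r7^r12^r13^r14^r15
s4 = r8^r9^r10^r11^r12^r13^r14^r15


s1=1, s2=1, s3=0, s4=1

Syndrome = 11 (error at position 11)


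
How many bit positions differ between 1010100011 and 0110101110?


XOR: 1100001101
Count of 1s: 5

5


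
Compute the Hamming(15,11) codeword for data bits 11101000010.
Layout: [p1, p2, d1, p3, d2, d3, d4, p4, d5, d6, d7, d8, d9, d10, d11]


Parity bits: p1=1, p2=1, p3=1, p4=0

111111001000010


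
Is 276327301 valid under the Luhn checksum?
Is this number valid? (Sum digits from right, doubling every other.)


Luhn sum = 30
30 mod 10 = 0

Valid (Luhn sum mod 10 = 0)


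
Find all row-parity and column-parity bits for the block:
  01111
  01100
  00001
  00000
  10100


Row parities: 00100
Column parities: 10110

Row P: 00100, Col P: 10110, Corner: 1


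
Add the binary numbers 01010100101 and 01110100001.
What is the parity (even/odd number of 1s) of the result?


01010100101 = 677
01110100001 = 929
Sum = 1606 = 11001000110
1s count = 5

odd parity (5 ones in 11001000110)


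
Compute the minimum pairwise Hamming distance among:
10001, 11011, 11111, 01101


Comparing all pairs, minimum distance: 1
Can detect 0 errors, correct 0 errors

1


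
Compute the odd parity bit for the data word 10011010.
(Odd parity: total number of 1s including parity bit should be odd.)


Number of 1s in data: 4
Parity bit: 1

1


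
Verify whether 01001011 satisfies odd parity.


Number of 1s: 4

No, parity error (4 ones)


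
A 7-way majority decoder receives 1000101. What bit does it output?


Ones: 3 out of 7
Threshold: 4

0 (3/7 voted 1)


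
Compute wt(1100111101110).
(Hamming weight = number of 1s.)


Counting 1s in 1100111101110

9


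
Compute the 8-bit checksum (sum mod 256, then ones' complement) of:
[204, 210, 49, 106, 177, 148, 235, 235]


Sum = 1364 mod 256 = 84
Complement = 171

171


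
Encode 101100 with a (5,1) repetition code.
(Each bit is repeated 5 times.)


Each bit -> 5 copies

111110000011111111110000000000


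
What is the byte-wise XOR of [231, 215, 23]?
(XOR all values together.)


XOR chain: 231 ^ 215 ^ 23 = 39

39


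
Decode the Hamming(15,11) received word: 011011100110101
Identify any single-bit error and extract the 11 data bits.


Syndrome = 6: error at position 6

Data: 11010110101 (corrected bit 6)


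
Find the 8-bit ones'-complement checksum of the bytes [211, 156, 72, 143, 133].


Sum = 715 mod 256 = 203
Complement = 52

52


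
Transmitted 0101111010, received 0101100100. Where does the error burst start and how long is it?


XOR: 0000011110

Burst at position 5, length 4


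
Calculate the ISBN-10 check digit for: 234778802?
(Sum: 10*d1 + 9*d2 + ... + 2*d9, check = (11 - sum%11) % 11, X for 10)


Weighted sum: 246
246 mod 11 = 4

Check digit: 7


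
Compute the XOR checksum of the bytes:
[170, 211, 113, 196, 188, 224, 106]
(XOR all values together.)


XOR chain: 170 ^ 211 ^ 113 ^ 196 ^ 188 ^ 224 ^ 106 = 250

250


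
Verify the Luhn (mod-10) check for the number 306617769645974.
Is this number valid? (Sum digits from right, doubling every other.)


Luhn sum = 63
63 mod 10 = 3

Invalid (Luhn sum mod 10 = 3)


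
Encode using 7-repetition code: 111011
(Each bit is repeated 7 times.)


Each bit -> 7 copies

111111111111111111111000000011111111111111


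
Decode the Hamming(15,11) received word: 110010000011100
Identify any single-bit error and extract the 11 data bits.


Syndrome = 12: error at position 12

Data: 01000010100 (corrected bit 12)


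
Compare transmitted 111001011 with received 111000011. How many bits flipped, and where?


XOR: 000001000

1 error(s) at position(s): 5


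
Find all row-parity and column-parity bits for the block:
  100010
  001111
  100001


Row parities: 000
Column parities: 001100

Row P: 000, Col P: 001100, Corner: 0


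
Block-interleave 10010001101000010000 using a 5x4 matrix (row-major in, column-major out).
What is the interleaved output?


Matrix:
  1001
  0001
  1010
  0001
  0000
Read columns: 10100000000010011010

10100000000010011010


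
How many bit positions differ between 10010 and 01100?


XOR: 11110
Count of 1s: 4

4


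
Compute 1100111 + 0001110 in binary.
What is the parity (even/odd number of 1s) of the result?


1100111 = 103
0001110 = 14
Sum = 117 = 1110101
1s count = 5

odd parity (5 ones in 1110101)


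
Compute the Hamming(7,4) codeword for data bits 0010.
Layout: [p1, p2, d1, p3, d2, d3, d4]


Parity bits: p1=0, p2=1, p3=1

0101010


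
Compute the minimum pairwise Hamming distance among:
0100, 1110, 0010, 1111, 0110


Comparing all pairs, minimum distance: 1
Can detect 0 errors, correct 0 errors

1


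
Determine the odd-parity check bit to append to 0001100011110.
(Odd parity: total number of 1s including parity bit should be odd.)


Number of 1s in data: 6
Parity bit: 1

1


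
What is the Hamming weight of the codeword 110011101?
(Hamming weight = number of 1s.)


Counting 1s in 110011101

6


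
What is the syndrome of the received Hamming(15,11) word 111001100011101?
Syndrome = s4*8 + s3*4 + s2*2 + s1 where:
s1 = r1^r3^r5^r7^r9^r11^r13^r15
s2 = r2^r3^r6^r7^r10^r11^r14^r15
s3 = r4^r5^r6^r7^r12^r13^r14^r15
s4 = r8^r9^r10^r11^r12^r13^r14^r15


s1=0, s2=0, s3=1, s4=0

Syndrome = 4 (error at position 4)


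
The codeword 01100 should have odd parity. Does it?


Number of 1s: 2

No, parity error (2 ones)


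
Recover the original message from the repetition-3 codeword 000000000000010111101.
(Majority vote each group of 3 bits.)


Groups: 000, 000, 000, 000, 010, 111, 101
Majority votes: 0000011

0000011


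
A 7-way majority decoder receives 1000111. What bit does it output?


Ones: 4 out of 7
Threshold: 4

1 (4/7 voted 1)


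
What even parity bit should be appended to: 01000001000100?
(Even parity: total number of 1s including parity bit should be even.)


Number of 1s in data: 3
Parity bit: 1

1


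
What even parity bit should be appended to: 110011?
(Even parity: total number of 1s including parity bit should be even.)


Number of 1s in data: 4
Parity bit: 0

0


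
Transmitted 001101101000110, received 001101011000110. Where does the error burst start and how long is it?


XOR: 000000110000000

Burst at position 6, length 2


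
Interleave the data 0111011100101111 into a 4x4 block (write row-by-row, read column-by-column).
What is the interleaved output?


Matrix:
  0111
  0111
  0010
  1111
Read columns: 0001110111111101

0001110111111101


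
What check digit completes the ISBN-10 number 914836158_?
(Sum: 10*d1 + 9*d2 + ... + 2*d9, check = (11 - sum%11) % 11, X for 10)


Weighted sum: 270
270 mod 11 = 6

Check digit: 5


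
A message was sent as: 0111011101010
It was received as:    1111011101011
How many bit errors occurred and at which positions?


XOR: 1000000000001

2 error(s) at position(s): 0, 12


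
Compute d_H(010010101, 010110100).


XOR: 000100001
Count of 1s: 2

2


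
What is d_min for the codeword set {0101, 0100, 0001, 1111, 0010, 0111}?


Comparing all pairs, minimum distance: 1
Can detect 0 errors, correct 0 errors

1


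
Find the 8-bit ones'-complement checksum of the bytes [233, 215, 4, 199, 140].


Sum = 791 mod 256 = 23
Complement = 232

232


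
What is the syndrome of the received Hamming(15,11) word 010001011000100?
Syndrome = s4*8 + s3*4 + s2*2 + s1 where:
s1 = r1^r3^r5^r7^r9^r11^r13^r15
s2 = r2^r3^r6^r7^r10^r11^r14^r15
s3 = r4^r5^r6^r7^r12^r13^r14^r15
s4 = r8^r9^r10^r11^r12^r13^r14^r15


s1=0, s2=0, s3=0, s4=1

Syndrome = 8 (error at position 8)


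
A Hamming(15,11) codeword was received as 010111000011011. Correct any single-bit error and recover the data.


Syndrome = 3: error at position 3

Data: 11100011011 (corrected bit 3)


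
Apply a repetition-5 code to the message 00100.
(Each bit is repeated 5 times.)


Each bit -> 5 copies

0000000000111110000000000


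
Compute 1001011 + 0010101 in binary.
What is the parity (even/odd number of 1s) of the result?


1001011 = 75
0010101 = 21
Sum = 96 = 1100000
1s count = 2

even parity (2 ones in 1100000)


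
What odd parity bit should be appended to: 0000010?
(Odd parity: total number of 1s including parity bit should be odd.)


Number of 1s in data: 1
Parity bit: 0

0


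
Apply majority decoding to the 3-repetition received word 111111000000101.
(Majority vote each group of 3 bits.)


Groups: 111, 111, 000, 000, 101
Majority votes: 11001

11001


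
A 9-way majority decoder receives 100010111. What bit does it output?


Ones: 5 out of 9
Threshold: 5

1 (5/9 voted 1)


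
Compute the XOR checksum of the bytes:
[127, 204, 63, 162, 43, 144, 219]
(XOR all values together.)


XOR chain: 127 ^ 204 ^ 63 ^ 162 ^ 43 ^ 144 ^ 219 = 78

78


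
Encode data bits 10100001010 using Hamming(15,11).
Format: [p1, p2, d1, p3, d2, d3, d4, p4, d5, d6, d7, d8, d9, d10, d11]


Parity bits: p1=1, p2=1, p3=1, p4=0

111101000001010


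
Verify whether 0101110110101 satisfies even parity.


Number of 1s: 8

Yes, parity is correct (8 ones)


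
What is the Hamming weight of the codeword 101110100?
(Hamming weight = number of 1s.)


Counting 1s in 101110100

5


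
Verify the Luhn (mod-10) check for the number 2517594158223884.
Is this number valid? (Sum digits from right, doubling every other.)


Luhn sum = 77
77 mod 10 = 7

Invalid (Luhn sum mod 10 = 7)


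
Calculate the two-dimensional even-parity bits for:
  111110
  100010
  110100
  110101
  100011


Row parities: 10101
Column parities: 111110

Row P: 10101, Col P: 111110, Corner: 1


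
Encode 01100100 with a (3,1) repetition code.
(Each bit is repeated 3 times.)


Each bit -> 3 copies

000111111000000111000000


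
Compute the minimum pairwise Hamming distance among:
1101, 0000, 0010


Comparing all pairs, minimum distance: 1
Can detect 0 errors, correct 0 errors

1


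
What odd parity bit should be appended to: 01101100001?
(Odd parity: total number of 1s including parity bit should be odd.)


Number of 1s in data: 5
Parity bit: 0

0


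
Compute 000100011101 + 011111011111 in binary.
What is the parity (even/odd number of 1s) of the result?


000100011101 = 285
011111011111 = 2015
Sum = 2300 = 100011111100
1s count = 7

odd parity (7 ones in 100011111100)


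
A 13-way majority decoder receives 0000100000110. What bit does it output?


Ones: 3 out of 13
Threshold: 7

0 (3/13 voted 1)


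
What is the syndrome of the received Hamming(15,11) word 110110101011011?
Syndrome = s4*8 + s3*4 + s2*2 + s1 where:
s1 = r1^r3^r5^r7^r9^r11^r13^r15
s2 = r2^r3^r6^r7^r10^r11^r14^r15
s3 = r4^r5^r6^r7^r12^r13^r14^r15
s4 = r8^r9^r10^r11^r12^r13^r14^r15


s1=0, s2=1, s3=0, s4=1

Syndrome = 10 (error at position 10)


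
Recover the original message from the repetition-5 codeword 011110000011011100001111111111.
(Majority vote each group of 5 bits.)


Groups: 01111, 00000, 11011, 10000, 11111, 11111
Majority votes: 101011

101011


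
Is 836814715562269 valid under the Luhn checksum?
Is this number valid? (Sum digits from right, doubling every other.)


Luhn sum = 75
75 mod 10 = 5

Invalid (Luhn sum mod 10 = 5)


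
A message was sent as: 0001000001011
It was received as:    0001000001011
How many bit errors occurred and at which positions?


XOR: 0000000000000

0 errors (received matches sent)


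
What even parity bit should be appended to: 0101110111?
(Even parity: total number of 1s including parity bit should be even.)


Number of 1s in data: 7
Parity bit: 1

1


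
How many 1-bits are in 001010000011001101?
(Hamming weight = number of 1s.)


Counting 1s in 001010000011001101

7


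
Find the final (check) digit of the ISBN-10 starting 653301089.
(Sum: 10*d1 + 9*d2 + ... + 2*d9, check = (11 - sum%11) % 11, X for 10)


Weighted sum: 197
197 mod 11 = 10

Check digit: 1


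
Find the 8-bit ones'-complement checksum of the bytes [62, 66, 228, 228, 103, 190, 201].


Sum = 1078 mod 256 = 54
Complement = 201

201


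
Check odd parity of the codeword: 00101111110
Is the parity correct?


Number of 1s: 7

Yes, parity is correct (7 ones)


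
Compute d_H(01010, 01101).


XOR: 00111
Count of 1s: 3

3


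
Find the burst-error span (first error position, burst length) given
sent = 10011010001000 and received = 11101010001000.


XOR: 01110000000000

Burst at position 1, length 3


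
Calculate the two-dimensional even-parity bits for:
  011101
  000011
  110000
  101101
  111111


Row parities: 00000
Column parities: 111100

Row P: 00000, Col P: 111100, Corner: 0


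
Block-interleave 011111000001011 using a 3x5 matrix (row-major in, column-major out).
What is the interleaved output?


Matrix:
  01111
  10000
  01011
Read columns: 010101100101101

010101100101101


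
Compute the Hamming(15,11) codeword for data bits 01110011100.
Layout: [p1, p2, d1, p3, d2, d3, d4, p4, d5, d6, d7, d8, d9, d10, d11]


Parity bits: p1=0, p2=1, p3=1, p4=1

010111110011100


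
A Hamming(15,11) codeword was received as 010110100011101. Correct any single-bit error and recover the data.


Syndrome = 1: error at position 1

Data: 01010011101 (corrected bit 1)


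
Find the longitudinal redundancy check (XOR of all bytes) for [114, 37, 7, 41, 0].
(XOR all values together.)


XOR chain: 114 ^ 37 ^ 7 ^ 41 ^ 0 = 121

121


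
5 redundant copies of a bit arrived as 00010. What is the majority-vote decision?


Ones: 1 out of 5
Threshold: 3

0 (1/5 voted 1)


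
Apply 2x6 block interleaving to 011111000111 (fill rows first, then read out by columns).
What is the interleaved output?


Matrix:
  011111
  000111
Read columns: 001010111111

001010111111


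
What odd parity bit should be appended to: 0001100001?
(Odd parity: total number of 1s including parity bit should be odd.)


Number of 1s in data: 3
Parity bit: 0

0


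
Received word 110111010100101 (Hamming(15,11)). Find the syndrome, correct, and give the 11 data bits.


Syndrome = 4: error at position 4

Data: 01100100101 (corrected bit 4)


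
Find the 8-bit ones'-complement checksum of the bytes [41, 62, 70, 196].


Sum = 369 mod 256 = 113
Complement = 142

142


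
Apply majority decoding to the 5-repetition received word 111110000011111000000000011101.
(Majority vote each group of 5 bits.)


Groups: 11111, 00000, 11111, 00000, 00000, 11101
Majority votes: 101001

101001


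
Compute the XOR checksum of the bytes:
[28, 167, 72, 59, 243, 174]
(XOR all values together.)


XOR chain: 28 ^ 167 ^ 72 ^ 59 ^ 243 ^ 174 = 149

149


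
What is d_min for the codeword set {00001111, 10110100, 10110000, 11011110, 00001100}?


Comparing all pairs, minimum distance: 1
Can detect 0 errors, correct 0 errors

1


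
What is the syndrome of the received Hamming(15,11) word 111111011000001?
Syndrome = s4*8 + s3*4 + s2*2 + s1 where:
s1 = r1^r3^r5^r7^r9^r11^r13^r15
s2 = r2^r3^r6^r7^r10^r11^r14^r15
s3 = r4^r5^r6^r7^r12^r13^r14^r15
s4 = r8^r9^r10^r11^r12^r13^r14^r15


s1=1, s2=0, s3=0, s4=1

Syndrome = 9 (error at position 9)


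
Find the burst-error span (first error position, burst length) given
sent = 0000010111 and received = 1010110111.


XOR: 1010100000

Burst at position 0, length 5


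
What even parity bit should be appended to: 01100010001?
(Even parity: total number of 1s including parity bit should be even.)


Number of 1s in data: 4
Parity bit: 0

0


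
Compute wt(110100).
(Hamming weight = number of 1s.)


Counting 1s in 110100

3


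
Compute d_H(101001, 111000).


XOR: 010001
Count of 1s: 2

2


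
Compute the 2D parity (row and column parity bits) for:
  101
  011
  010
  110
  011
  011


Row parities: 001000
Column parities: 010

Row P: 001000, Col P: 010, Corner: 1


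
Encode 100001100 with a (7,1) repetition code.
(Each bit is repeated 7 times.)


Each bit -> 7 copies

111111100000000000000000000000000001111111111111100000000000000


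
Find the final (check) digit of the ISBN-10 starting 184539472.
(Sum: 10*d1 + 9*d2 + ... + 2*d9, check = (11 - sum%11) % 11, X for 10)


Weighted sum: 253
253 mod 11 = 0

Check digit: 0


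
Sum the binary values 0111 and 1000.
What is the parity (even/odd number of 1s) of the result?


0111 = 7
1000 = 8
Sum = 15 = 1111
1s count = 4

even parity (4 ones in 1111)


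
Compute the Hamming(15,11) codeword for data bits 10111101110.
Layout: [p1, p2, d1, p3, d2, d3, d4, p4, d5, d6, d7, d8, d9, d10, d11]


Parity bits: p1=0, p2=1, p3=1, p4=1

011101111101110


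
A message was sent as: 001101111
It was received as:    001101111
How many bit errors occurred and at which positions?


XOR: 000000000

0 errors (received matches sent)


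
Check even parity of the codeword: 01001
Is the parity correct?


Number of 1s: 2

Yes, parity is correct (2 ones)
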